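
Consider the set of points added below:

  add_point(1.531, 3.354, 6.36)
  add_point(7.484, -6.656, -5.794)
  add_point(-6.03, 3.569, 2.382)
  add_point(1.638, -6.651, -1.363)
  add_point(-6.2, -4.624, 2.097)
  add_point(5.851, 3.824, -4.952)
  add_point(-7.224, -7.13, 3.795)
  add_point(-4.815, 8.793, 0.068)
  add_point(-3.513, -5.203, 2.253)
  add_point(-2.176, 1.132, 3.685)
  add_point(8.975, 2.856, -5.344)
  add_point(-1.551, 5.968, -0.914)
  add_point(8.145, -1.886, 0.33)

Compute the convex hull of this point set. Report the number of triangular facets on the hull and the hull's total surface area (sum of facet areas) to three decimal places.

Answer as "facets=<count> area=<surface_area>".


facets=16 area=576.060

Points on the hull: [0, 1, 2, 3, 4, 5, 6, 7, 10, 12] (10 of 13).

Triangle areas on the boundary:
  f1: (p0, p7, p10) → 71.6282
  f2: (p12, p0, p6) → 71.7966
  f3: (p12, p0, p10) → 37.8651
  f4: (p1, p12, p10) → 28.4011
  f5: (p2, p7, p6) → 9.3373
  f6: (p2, p0, p6) → 46.3936
  f7: (p2, p0, p7) → 24.9543
  f8: (p4, p7, p6) → 10.2312
  f9: (p4, p1, p6) → 22.8696
  f10: (p4, p1, p7) → 108.5499
  f11: (p5, p7, p10) → 6.4766
  f12: (p5, p1, p10) → 15.6977
  f13: (p5, p1, p7) → 57.2105
  f14: (p3, p12, p6) → 33.6635
  f15: (p3, p1, p6) → 4.8931
  f16: (p3, p1, p12) → 26.0922
Σ area = 576.060

Check V−E+F: 10 − 24 + 16 = 2.


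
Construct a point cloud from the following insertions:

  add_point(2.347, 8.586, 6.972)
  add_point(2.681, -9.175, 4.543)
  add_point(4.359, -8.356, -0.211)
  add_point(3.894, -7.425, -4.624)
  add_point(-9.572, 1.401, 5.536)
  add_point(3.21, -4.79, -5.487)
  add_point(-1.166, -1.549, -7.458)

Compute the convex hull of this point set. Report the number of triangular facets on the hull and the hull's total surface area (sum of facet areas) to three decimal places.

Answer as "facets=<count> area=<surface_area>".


facets=10 area=526.038

Points on the hull: [0, 1, 2, 3, 4, 5, 6] (7 of 7).

Per-facet area ½‖(b−a)×(c−a)‖:
  f1: (p6, p0, p4) → 106.0022
  f2: (p1, p0, p4) → 108.1283
  f3: (p1, p0, p2) → 45.7714
  f4: (p5, p6, p0) → 51.7739
  f5: (p3, p1, p2) → 4.9218
  f6: (p3, p5, p6) → 4.9596
  f7: (p3, p6, p4) → 64.0067
  f8: (p3, p1, p4) → 76.2581
  f9: (p3, p0, p2) → 41.2912
  f10: (p3, p5, p0) → 22.9243
Σ area = 526.038

Check V−E+F: 7 − 15 + 10 = 2.


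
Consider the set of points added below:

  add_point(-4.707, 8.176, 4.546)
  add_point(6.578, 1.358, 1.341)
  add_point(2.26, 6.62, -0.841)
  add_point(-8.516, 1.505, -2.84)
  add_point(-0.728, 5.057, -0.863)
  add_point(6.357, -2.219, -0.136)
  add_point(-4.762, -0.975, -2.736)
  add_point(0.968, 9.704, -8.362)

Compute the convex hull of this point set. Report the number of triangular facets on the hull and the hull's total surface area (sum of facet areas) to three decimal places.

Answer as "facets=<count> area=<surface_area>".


facets=10 area=398.688

7 of the 8 inputs are extreme points: [0, 1, 2, 3, 5, 6, 7].

Area of each hull facet:
  f1: (p0, p7, p3) → 68.5714
  f2: (p5, p7, p1) → 26.1251
  f3: (p5, p0, p1) → 22.6784
  f4: (p2, p7, p1) → 22.3655
  f5: (p2, p0, p1) → 29.0836
  f6: (p2, p0, p7) → 34.2950
  f7: (p6, p0, p3) → 23.9682
  f8: (p6, p5, p0) → 67.0428
  f9: (p6, p7, p3) → 29.9371
  f10: (p6, p5, p7) → 74.6208
Σ area = 398.688

Euler characteristic 7−15+10 = 2 ✓


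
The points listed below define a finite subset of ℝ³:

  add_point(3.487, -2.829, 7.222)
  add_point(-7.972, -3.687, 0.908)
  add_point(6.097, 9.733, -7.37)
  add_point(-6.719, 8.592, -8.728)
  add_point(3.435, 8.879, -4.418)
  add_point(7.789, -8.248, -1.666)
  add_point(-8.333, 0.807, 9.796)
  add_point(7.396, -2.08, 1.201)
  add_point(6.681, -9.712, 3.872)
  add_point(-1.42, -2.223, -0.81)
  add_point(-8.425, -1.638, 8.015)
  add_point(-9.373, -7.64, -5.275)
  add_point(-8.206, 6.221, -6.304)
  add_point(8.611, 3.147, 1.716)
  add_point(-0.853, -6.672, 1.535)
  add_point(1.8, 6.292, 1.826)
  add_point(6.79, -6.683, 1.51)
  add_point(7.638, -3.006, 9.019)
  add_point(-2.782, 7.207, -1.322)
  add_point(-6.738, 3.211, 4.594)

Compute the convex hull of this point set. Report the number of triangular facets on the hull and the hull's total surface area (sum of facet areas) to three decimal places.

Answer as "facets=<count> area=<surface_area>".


facets=22 area=1157.146

Hull vertices (13/20): indices [2, 3, 4, 5, 6, 8, 10, 11, 12, 13, 15, 17, 18].

Per-facet area ½‖(b−a)×(c−a)‖:
  f1: (p5, p17, p13) → 52.3077
  f2: (p12, p3, p11) → 17.9653
  f3: (p12, p6, p11) → 109.2186
  f4: (p12, p6, p3) → 17.6497
  f5: (p15, p17, p13) → 35.5131
  f6: (p15, p17, p6) → 88.5958
  f7: (p10, p6, p11) → 10.9404
  f8: (p10, p17, p6) → 24.4409
  f9: (p2, p5, p13) → 65.1710
  f10: (p2, p15, p13) → 39.0124
  f11: (p2, p3, p11) → 106.0553
  f12: (p2, p5, p11) → 163.3949
  f13: (p18, p6, p3) → 48.2453
  f14: (p18, p15, p6) → 38.6136
  f15: (p8, p5, p17) → 23.2007
  f16: (p8, p10, p17) → 68.4729
  f17: (p8, p5, p11) → 51.1824
  f18: (p8, p10, p11) → 120.7883
  f19: (p4, p2, p15) → 6.6064
  f20: (p4, p18, p15) → 18.1910
  f21: (p4, p2, p3) → 21.2188
  f22: (p4, p18, p3) → 30.3617
Σ area = 1157.146

Check V−E+F: 13 − 33 + 22 = 2.


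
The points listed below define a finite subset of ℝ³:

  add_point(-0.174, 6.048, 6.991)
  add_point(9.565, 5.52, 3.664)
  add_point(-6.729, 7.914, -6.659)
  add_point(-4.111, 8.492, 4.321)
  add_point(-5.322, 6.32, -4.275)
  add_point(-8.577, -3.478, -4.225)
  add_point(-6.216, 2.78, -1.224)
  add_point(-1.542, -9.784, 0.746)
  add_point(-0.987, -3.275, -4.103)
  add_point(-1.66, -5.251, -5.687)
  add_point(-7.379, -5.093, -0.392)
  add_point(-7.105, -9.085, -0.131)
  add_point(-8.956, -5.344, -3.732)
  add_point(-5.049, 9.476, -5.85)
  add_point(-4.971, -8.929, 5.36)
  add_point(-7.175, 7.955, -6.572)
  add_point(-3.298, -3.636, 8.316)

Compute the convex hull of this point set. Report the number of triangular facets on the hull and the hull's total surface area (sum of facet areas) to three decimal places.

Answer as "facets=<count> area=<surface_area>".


facets=22 area=811.356

Hull vertices (13/17): indices [0, 1, 2, 3, 5, 7, 9, 11, 12, 13, 14, 15, 16].

Facet areas (half cross-product norm):
  f1: (p9, p13, p1) → 123.5634
  f2: (p3, p16, p12) → 84.3452
  f3: (p3, p13, p1) → 71.7414
  f4: (p2, p9, p13) → 16.2501
  f5: (p7, p9, p1) → 71.1481
  f6: (p0, p16, p1) → 50.7410
  f7: (p0, p3, p1) → 22.8685
  f8: (p0, p3, p16) → 26.4076
  f9: (p5, p9, p12) → 7.1681
  f10: (p15, p3, p13) → 13.3505
  f11: (p15, p2, p13) → 0.4620
  f12: (p15, p3, p12) → 77.1419
  f13: (p15, p5, p12) → 1.0686
  f14: (p15, p2, p9) → 2.9261
  f15: (p15, p5, p9) → 42.6917
  f16: (p14, p16, p1) → 43.4571
  f17: (p14, p7, p1) → 55.3010
  f18: (p14, p16, p12) → 32.3799
  f19: (p11, p14, p12) → 11.4010
  f20: (p11, p14, p7) → 14.5226
  f21: (p11, p9, p12) → 20.5950
  f22: (p11, p7, p9) → 21.8250
Σ area = 811.356

Euler: V−E+F = 13−33+22 = 2.


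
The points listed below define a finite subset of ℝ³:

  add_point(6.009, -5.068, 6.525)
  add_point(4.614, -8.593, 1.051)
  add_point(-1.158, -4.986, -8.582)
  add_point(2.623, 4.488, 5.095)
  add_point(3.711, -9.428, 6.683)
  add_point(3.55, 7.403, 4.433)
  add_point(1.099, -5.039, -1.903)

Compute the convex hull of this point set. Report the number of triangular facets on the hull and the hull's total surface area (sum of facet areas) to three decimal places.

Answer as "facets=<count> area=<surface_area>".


facets=8 area=331.406

Extreme-point indices: [0, 1, 2, 3, 4, 5] — 6 of 7 on the boundary.

Facet areas (half cross-product norm):
  f1: (p3, p5, p2) → 24.3126
  f2: (p3, p4, p2) → 107.4903
  f3: (p3, p5, p0) → 9.5935
  f4: (p3, p4, p0) → 18.6110
  f5: (p1, p5, p2) → 95.3530
  f6: (p1, p5, p0) → 40.3485
  f7: (p1, p4, p2) → 21.8734
  f8: (p1, p4, p0) → 13.8240
Σ area = 331.406

Euler characteristic 6−12+8 = 2 ✓


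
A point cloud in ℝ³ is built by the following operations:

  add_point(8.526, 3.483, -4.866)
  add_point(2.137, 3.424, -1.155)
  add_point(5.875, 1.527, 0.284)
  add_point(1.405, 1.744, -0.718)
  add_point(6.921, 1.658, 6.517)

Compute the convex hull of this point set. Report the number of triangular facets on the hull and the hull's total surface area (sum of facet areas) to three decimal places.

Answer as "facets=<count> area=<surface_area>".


Extreme-point indices: [0, 1, 2, 3, 4] — 5 of 5 on the boundary.

Per-facet area ½‖(b−a)×(c−a)‖:
  f1: (p2, p0, p3) → 13.6642
  f2: (p2, p4, p3) → 13.4334
  f3: (p2, p4, p0) → 12.7329
  f4: (p1, p0, p3) → 6.1814
  f5: (p1, p4, p3) → 8.5625
  f6: (p1, p4, p0) → 34.0191
Σ area = 88.593

Euler characteristic 5−9+6 = 2 ✓

facets=6 area=88.593


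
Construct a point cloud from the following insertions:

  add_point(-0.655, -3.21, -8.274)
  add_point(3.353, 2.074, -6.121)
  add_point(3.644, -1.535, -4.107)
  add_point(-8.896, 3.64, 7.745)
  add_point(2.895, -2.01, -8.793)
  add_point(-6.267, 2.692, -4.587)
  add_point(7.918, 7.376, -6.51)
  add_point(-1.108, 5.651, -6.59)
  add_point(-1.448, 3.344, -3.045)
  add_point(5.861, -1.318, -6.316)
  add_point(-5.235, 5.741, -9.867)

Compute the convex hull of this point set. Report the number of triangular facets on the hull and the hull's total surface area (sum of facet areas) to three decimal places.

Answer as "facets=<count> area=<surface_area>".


facets=12 area=488.761

Points on the hull: [0, 2, 3, 4, 5, 6, 9, 10] (8 of 11).

Area of each hull facet:
  f1: (p10, p6, p3) → 123.7546
  f2: (p2, p6, p3) → 89.8271
  f3: (p2, p0, p3) → 55.9578
  f4: (p5, p0, p3) → 45.9531
  f5: (p5, p10, p3) → 21.7800
  f6: (p5, p10, p0) → 27.4019
  f7: (p9, p2, p6) → 13.5890
  f8: (p9, p2, p0) → 9.7458
  f9: (p4, p9, p6) → 16.5474
  f10: (p4, p9, p0) → 5.4562
  f11: (p4, p10, p6) → 59.6352
  f12: (p4, p10, p0) → 19.1128
Σ area = 488.761

Check V−E+F: 8 − 18 + 12 = 2.


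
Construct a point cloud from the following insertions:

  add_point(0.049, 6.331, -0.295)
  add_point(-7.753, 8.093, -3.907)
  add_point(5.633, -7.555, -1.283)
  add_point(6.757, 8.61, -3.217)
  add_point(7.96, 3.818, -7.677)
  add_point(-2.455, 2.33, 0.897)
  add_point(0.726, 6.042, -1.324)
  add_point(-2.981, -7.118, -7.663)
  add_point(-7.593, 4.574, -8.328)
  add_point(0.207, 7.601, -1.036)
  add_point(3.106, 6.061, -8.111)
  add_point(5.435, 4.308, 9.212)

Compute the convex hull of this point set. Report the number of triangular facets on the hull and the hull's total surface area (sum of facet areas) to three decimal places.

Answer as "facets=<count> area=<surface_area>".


Hull vertices (10/12): indices [1, 2, 3, 4, 5, 7, 8, 9, 10, 11].

Triangle areas on the boundary:
  f1: (p11, p2, p4) → 99.4173
  f2: (p7, p2, p4) → 69.9186
  f3: (p7, p11, p2) → 79.4846
  f4: (p3, p11, p4) → 40.0485
  f5: (p8, p7, p1) → 29.7723
  f6: (p5, p11, p1) → 40.2039
  f7: (p5, p7, p1) → 58.3607
  f8: (p5, p7, p11) → 57.4254
  f9: (p9, p11, p1) → 35.3877
  f10: (p9, p3, p1) → 18.9602
  f11: (p9, p3, p11) → 41.5242
  f12: (p10, p7, p4) → 38.9580
  f13: (p10, p8, p7) → 66.0697
  f14: (p10, p3, p4) → 16.2816
  f15: (p10, p3, p1) → 38.4830
  f16: (p10, p8, p1) → 30.4542
Σ area = 760.750

Check V−E+F: 10 − 24 + 16 = 2.

facets=16 area=760.750


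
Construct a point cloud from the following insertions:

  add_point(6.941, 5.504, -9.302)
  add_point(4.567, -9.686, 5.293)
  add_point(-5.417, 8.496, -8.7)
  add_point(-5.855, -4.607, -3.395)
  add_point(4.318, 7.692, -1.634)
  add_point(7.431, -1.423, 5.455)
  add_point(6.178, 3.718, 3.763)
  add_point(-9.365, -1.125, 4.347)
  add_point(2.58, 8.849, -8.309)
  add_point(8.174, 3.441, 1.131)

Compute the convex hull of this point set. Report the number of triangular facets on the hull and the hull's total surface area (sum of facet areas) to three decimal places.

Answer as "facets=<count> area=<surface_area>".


Points on the hull: [0, 1, 2, 3, 4, 5, 6, 7, 8, 9] (10 of 10).

Triangle areas on the boundary:
  f1: (p3, p1, p7) → 66.2245
  f2: (p3, p0, p1) → 124.7078
  f3: (p5, p1, p7) → 69.9713
  f4: (p5, p0, p9) → 22.2332
  f5: (p5, p0, p1) → 66.1320
  f6: (p2, p3, p7) → 64.9413
  f7: (p2, p3, p0) → 88.7053
  f8: (p6, p5, p7) → 45.1367
  f9: (p6, p5, p9) → 9.2039
  f10: (p4, p0, p9) → 26.7238
  f11: (p4, p6, p9) → 10.5286
  f12: (p4, p2, p7) → 95.7590
  f13: (p4, p6, p7) → 56.5612
  f14: (p8, p2, p0) → 14.9521
  f15: (p8, p4, p0) → 19.3815
  f16: (p8, p4, p2) → 26.8447
Σ area = 808.007

Euler: V−E+F = 10−24+16 = 2.

facets=16 area=808.007


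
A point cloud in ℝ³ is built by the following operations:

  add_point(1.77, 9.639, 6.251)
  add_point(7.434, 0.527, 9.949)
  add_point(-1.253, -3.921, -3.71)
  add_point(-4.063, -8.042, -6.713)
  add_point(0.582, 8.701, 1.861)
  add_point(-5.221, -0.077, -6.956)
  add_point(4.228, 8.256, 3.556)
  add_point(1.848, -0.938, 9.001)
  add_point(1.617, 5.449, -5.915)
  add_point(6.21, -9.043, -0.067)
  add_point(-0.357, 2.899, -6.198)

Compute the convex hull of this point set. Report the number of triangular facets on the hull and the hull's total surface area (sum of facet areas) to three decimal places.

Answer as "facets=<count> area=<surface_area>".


Extreme-point indices: [0, 1, 3, 4, 5, 6, 7, 8, 9] — 9 of 11 on the boundary.

Per-facet area ½‖(b−a)×(c−a)‖:
  f1: (p7, p9, p1) → 37.7573
  f2: (p7, p0, p5) → 91.6563
  f3: (p7, p0, p1) → 31.3672
  f4: (p4, p0, p5) → 17.0722
  f5: (p4, p8, p5) → 36.3716
  f6: (p6, p0, p1) → 20.5281
  f7: (p6, p9, p1) → 73.1602
  f8: (p6, p8, p9) → 82.1353
  f9: (p6, p4, p0) → 7.4822
  f10: (p6, p4, p8) → 16.7087
  f11: (p3, p7, p5) → 69.7145
  f12: (p3, p7, p9) → 79.2243
  f13: (p3, p8, p5) → 30.8116
  f14: (p3, p8, p9) → 86.4185
Σ area = 680.408

Euler: V−E+F = 9−21+14 = 2.

facets=14 area=680.408


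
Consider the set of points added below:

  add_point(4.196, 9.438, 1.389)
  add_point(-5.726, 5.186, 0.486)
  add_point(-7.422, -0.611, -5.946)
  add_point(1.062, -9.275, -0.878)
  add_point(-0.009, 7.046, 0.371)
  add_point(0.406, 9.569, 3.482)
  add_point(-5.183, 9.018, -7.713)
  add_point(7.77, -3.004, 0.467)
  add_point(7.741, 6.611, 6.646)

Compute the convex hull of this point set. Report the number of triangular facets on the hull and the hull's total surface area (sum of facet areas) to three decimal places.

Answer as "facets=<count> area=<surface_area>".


facets=12 area=625.522

Extreme-point indices: [0, 1, 2, 3, 5, 6, 7, 8] — 8 of 9 on the boundary.

Area of each hull facet:
  f1: (p3, p6, p2) → 54.8515
  f2: (p3, p6, p7) → 89.6614
  f3: (p0, p6, p7) → 84.2659
  f4: (p0, p6, p5) → 27.1006
  f5: (p1, p3, p2) → 57.9585
  f6: (p1, p6, p2) → 37.1600
  f7: (p1, p6, p5) → 36.7024
  f8: (p8, p3, p7) → 40.5312
  f9: (p8, p0, p7) → 39.5874
  f10: (p8, p0, p5) → 14.9697
  f11: (p8, p1, p5) → 27.6231
  f12: (p8, p1, p3) → 115.1107
Σ area = 625.522

Euler: V−E+F = 8−18+12 = 2.


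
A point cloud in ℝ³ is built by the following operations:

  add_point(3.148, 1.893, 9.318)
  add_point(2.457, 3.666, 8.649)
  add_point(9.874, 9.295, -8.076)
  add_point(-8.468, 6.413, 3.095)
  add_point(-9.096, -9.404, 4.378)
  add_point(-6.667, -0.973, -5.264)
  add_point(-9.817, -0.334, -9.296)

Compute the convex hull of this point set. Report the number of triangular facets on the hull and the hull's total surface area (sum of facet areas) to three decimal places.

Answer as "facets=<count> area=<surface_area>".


Hull vertices (6/7): indices [0, 1, 2, 3, 4, 6].

Triangle areas on the boundary:
  f1: (p4, p2, p6) → 178.0609
  f2: (p0, p4, p2) → 169.6673
  f3: (p3, p2, p6) → 146.1491
  f4: (p3, p4, p6) → 102.7891
  f5: (p3, p0, p4) → 104.5731
  f6: (p1, p0, p2) → 17.5599
  f7: (p1, p3, p2) → 119.4322
  f8: (p1, p3, p0) → 9.7656
Σ area = 847.997

Euler: V−E+F = 6−12+8 = 2.

facets=8 area=847.997


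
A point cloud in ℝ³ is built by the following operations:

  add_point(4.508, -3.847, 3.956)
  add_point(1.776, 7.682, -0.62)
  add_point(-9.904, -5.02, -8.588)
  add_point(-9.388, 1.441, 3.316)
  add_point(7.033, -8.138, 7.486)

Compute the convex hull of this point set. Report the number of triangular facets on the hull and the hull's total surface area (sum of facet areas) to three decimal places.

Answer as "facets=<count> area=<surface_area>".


facets=6 area=513.703

Points on the hull: [0, 1, 2, 3, 4] (5 of 5).

Per-facet area ½‖(b−a)×(c−a)‖:
  f1: (p0, p4, p2) → 44.5207
  f2: (p0, p1, p2) → 114.2178
  f3: (p0, p1, p4) → 13.6892
  f4: (p3, p4, p2) → 131.8868
  f5: (p3, p1, p2) → 90.6900
  f6: (p3, p1, p4) → 118.6982
Σ area = 513.703

Check V−E+F: 5 − 9 + 6 = 2.


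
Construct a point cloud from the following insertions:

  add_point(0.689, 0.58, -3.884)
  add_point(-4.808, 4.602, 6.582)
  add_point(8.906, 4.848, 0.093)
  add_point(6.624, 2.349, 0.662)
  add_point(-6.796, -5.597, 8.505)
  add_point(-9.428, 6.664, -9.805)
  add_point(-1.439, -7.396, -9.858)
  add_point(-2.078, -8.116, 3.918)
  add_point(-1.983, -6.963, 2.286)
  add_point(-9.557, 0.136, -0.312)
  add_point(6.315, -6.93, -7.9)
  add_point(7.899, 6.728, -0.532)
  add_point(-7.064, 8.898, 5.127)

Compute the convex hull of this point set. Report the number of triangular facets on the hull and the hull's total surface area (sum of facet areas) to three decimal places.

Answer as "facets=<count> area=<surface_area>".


facets=16 area=1015.228

Extreme-point indices: [1, 2, 4, 5, 6, 7, 9, 10, 11, 12] — 10 of 13 on the boundary.

Triangle areas on the boundary:
  f1: (p5, p6, p9) → 81.5016
  f2: (p12, p5, p9) → 61.0510
  f3: (p10, p7, p2) → 101.0242
  f4: (p10, p6, p7) → 54.2412
  f5: (p10, p5, p6) → 58.5779
  f6: (p4, p7, p2) → 58.5490
  f7: (p4, p12, p9) → 57.6367
  f8: (p4, p6, p9) → 78.9427
  f9: (p4, p6, p7) → 36.4738
  f10: (p11, p12, p5) → 120.3681
  f11: (p11, p10, p2) → 14.3397
  f12: (p11, p10, p5) → 145.4658
  f13: (p1, p4, p2) → 77.3399
  f14: (p1, p4, p12) → 16.5146
  f15: (p1, p11, p2) → 16.2083
  f16: (p1, p11, p12) → 36.9933
Σ area = 1015.228

Euler: V−E+F = 10−24+16 = 2.


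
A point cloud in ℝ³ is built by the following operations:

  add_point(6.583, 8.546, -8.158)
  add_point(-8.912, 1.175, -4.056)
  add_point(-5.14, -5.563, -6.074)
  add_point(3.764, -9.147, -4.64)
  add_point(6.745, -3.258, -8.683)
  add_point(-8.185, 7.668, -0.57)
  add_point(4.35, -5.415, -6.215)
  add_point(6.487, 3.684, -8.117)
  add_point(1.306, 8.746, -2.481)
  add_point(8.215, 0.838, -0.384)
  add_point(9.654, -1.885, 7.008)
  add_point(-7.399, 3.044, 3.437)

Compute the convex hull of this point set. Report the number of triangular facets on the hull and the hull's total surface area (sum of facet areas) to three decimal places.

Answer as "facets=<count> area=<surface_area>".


Extreme-point indices: [0, 1, 2, 3, 4, 5, 8, 9, 10, 11] — 10 of 12 on the boundary.

Area of each hull facet:
  f1: (p3, p4, p10) → 57.4276
  f2: (p11, p3, p10) → 124.3561
  f3: (p0, p8, p10) → 63.9084
  f4: (p5, p8, p10) → 76.5148
  f5: (p5, p11, p10) → 49.8141
  f6: (p5, p11, p1) → 21.4895
  f7: (p5, p0, p1) → 61.3591
  f8: (p5, p0, p8) → 22.4607
  f9: (p2, p11, p1) → 29.4131
  f10: (p2, p11, p3) → 60.3829
  f11: (p2, p3, p4) → 37.5586
  f12: (p2, p0, p1) → 69.8858
  f13: (p2, p0, p4) → 72.1883
  f14: (p9, p4, p10) → 26.9024
  f15: (p9, p0, p10) → 18.2157
  f16: (p9, p0, p4) → 48.7565
Σ area = 840.634

Check V−E+F: 10 − 24 + 16 = 2.

facets=16 area=840.634


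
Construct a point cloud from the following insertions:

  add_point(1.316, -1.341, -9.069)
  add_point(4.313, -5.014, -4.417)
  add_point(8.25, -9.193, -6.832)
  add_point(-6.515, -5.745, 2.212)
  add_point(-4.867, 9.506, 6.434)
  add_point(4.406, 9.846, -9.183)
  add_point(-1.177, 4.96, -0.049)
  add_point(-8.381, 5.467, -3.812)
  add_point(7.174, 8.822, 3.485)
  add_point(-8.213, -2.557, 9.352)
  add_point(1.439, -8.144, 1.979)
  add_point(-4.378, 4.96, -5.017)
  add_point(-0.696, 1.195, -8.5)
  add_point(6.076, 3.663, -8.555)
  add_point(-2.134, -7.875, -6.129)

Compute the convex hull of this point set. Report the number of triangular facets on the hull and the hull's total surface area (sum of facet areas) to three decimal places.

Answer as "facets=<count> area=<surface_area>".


facets=20 area=1098.849

Extreme-point indices: [0, 2, 3, 4, 5, 7, 8, 9, 10, 12, 13, 14] — 12 of 15 on the boundary.

Triangle areas on the boundary:
  f1: (p4, p5, p7) → 83.9819
  f2: (p4, p9, p7) → 72.7082
  f3: (p8, p4, p5) → 80.7301
  f4: (p8, p4, p9) → 77.1651
  f5: (p12, p5, p7) → 50.0790
  f6: (p12, p0, p5) → 15.5516
  f7: (p14, p0, p2) → 39.0600
  f8: (p14, p12, p7) → 46.5197
  f9: (p14, p12, p0) → 12.4488
  f10: (p13, p8, p2) → 83.6973
  f11: (p13, p8, p5) → 40.7707
  f12: (p13, p0, p2) → 37.0023
  f13: (p13, p0, p5) → 19.1860
  f14: (p10, p14, p2) → 43.7028
  f15: (p10, p8, p2) → 100.4384
  f16: (p10, p8, p9) → 117.4505
  f17: (p3, p10, p9) → 31.2330
  f18: (p3, p10, p14) → 34.2393
  f19: (p3, p9, p7) → 51.4252
  f20: (p3, p14, p7) → 61.4588
Σ area = 1098.849

Check V−E+F: 12 − 30 + 20 = 2.


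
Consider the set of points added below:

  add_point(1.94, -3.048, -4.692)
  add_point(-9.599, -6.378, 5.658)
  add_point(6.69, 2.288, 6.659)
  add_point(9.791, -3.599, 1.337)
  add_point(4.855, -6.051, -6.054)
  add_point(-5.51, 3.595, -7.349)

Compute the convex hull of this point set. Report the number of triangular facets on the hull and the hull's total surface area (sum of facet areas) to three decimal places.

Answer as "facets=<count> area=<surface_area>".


Points on the hull: [1, 2, 3, 4, 5] (5 of 6).

Per-facet area ½‖(b−a)×(c−a)‖:
  f1: (p2, p3, p1) → 78.6653
  f2: (p2, p5, p1) → 139.4892
  f3: (p2, p5, p3) → 77.9938
  f4: (p4, p3, p1) → 85.4692
  f5: (p4, p5, p1) → 114.7766
  f6: (p4, p5, p3) → 62.8667
Σ area = 559.261

Euler characteristic 5−9+6 = 2 ✓

facets=6 area=559.261


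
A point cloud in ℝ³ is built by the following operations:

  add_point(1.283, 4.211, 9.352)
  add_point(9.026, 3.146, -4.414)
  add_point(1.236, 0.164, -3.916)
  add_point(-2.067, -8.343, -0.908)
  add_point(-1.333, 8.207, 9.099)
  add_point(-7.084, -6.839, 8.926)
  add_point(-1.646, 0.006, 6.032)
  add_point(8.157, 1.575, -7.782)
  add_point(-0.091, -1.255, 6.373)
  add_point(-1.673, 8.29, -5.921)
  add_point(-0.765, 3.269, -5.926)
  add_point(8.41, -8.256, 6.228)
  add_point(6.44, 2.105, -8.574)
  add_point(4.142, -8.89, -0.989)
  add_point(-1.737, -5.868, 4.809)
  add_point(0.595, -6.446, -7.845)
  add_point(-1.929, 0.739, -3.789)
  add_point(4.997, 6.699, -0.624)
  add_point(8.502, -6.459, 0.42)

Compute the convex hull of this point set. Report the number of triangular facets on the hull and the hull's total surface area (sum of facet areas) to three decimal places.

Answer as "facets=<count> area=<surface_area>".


13 of the 19 inputs are extreme points: [0, 1, 3, 4, 5, 7, 9, 11, 12, 13, 15, 17, 18].

Area of each hull facet:
  f1: (p11, p0, p5) → 93.8310
  f2: (p11, p0, p1) → 102.1001
  f3: (p15, p9, p5) → 136.9302
  f4: (p4, p9, p5) → 120.9969
  f5: (p4, p0, p5) → 31.2557
  f6: (p12, p9, p1) → 26.3347
  f7: (p12, p15, p9) → 54.6974
  f8: (p3, p15, p5) → 16.6082
  f9: (p17, p0, p1) → 28.4384
  f10: (p17, p4, p0) → 26.1063
  f11: (p17, p9, p1) → 27.7936
  f12: (p17, p4, p9) → 50.5701
  f13: (p7, p12, p1) → 3.3580
  f14: (p7, p12, p15) → 9.8931
  f15: (p13, p3, p15) → 22.5133
  f16: (p13, p11, p5) → 62.3217
  f17: (p13, p3, p5) → 30.6182
  f18: (p18, p7, p15) → 55.3940
  f19: (p18, p13, p15) → 18.6804
  f20: (p18, p13, p11) → 15.6766
  f21: (p18, p11, p1) → 23.5854
  f22: (p18, p7, p1) → 20.5408
Σ area = 978.244

Euler: V−E+F = 13−33+22 = 2.

facets=22 area=978.244


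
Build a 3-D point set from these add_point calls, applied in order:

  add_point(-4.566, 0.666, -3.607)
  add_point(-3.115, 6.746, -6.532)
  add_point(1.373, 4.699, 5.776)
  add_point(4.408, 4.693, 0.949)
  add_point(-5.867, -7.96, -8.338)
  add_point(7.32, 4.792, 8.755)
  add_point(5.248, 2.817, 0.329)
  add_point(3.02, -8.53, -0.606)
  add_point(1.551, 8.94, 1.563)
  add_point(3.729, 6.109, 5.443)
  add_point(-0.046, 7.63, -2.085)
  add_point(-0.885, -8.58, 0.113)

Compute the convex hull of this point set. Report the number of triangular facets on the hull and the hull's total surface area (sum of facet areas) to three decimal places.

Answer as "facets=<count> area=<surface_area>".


facets=18 area=585.651

Extreme-point indices: [0, 1, 2, 3, 4, 5, 6, 7, 8, 10, 11] — 11 of 12 on the boundary.

Per-facet area ½‖(b−a)×(c−a)‖:
  f1: (p2, p8, p5) → 19.1019
  f2: (p2, p11, p5) → 45.9701
  f3: (p1, p6, p4) → 85.9928
  f4: (p1, p2, p8) → 26.0775
  f5: (p3, p8, p5) → 21.4206
  f6: (p3, p6, p5) → 8.8508
  f7: (p7, p11, p5) → 33.0029
  f8: (p7, p6, p5) → 48.5803
  f9: (p7, p11, p4) → 18.3403
  f10: (p7, p6, p4) → 67.6339
  f11: (p0, p11, p4) → 44.2305
  f12: (p0, p2, p11) → 61.9994
  f13: (p0, p1, p4) → 27.6161
  f14: (p0, p1, p2) → 40.6673
  f15: (p10, p1, p6) → 17.2674
  f16: (p10, p3, p6) → 5.4615
  f17: (p10, p1, p8) → 2.7536
  f18: (p10, p3, p8) → 10.6837
Σ area = 585.651

Check V−E+F: 11 − 27 + 18 = 2.


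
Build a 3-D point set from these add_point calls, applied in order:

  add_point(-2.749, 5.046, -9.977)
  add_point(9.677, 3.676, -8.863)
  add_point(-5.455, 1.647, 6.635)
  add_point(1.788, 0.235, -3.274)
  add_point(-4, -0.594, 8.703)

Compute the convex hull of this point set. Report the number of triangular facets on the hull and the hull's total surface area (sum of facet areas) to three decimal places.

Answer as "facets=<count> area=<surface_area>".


5 of the 5 inputs are extreme points: [0, 1, 2, 3, 4].

Area of each hull facet:
  f1: (p0, p1, p2) → 107.6265
  f2: (p4, p1, p2) → 36.0218
  f3: (p4, p0, p2) → 21.9043
  f4: (p3, p0, p1) → 47.4473
  f5: (p3, p4, p1) → 36.6676
  f6: (p3, p4, p0) → 55.6421
Σ area = 305.310

Check V−E+F: 5 − 9 + 6 = 2.

facets=6 area=305.310


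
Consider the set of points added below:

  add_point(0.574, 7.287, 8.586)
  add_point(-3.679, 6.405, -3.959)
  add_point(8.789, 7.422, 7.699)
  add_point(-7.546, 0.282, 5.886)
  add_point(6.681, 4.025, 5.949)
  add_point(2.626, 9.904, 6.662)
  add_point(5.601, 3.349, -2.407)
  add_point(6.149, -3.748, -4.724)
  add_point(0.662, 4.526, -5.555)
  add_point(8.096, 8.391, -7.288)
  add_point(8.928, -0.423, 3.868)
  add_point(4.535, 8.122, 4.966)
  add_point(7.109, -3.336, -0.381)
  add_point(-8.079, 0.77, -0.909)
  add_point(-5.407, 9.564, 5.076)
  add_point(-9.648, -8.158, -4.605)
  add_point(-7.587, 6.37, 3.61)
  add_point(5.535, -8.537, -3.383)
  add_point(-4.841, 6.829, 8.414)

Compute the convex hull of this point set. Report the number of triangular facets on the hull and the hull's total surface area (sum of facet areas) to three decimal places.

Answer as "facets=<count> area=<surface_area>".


Hull vertices (14/19): indices [0, 1, 2, 3, 5, 7, 9, 10, 13, 14, 15, 16, 17, 18].

Area of each hull facet:
  f1: (p17, p9, p10) → 80.9396
  f2: (p3, p17, p15) → 101.7227
  f3: (p3, p17, p10) → 92.9939
  f4: (p7, p9, p15) → 93.9037
  f5: (p7, p17, p15) → 38.0626
  f6: (p7, p17, p9) → 2.2677
  f7: (p2, p9, p10) → 60.7468
  f8: (p2, p9, p5) → 49.3129
  f9: (p14, p9, p5) → 60.7845
  f10: (p18, p14, p5) → 17.2685
  f11: (p1, p9, p15) → 84.7223
  f12: (p1, p14, p9) → 56.0981
  f13: (p16, p3, p15) → 42.1122
  f14: (p16, p1, p14) → 17.5712
  f15: (p16, p18, p3) → 17.5664
  f16: (p16, p18, p14) → 8.9048
  f17: (p0, p18, p3) → 18.3399
  f18: (p0, p3, p10) → 68.0543
  f19: (p0, p2, p10) → 36.0361
  f20: (p0, p2, p5) → 12.7495
  f21: (p0, p18, p5) → 8.5566
  f22: (p13, p1, p15) → 30.3283
  f23: (p13, p16, p15) → 10.4061
  f24: (p13, p16, p1) → 26.1988
Σ area = 1035.647

Check V−E+F: 14 − 36 + 24 = 2.

facets=24 area=1035.647


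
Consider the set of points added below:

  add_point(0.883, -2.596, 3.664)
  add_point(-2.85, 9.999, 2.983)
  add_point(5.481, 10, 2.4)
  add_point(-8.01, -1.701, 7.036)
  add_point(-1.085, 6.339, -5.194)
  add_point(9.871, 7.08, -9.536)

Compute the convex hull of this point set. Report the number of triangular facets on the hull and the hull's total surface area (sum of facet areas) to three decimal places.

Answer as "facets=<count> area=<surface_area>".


Points on the hull: [0, 1, 2, 3, 4, 5] (6 of 6).

Facet areas (half cross-product norm):
  f1: (p2, p0, p3) → 62.0606
  f2: (p2, p0, p5) → 87.8690
  f3: (p1, p2, p3) → 51.2162
  f4: (p1, p2, p5) → 49.9514
  f5: (p4, p0, p3) → 60.7868
  f6: (p4, p0, p5) → 74.2619
  f7: (p4, p1, p3) → 61.2418
  f8: (p4, p1, p5) → 47.1907
Σ area = 494.578

Check V−E+F: 6 − 12 + 8 = 2.

facets=8 area=494.578


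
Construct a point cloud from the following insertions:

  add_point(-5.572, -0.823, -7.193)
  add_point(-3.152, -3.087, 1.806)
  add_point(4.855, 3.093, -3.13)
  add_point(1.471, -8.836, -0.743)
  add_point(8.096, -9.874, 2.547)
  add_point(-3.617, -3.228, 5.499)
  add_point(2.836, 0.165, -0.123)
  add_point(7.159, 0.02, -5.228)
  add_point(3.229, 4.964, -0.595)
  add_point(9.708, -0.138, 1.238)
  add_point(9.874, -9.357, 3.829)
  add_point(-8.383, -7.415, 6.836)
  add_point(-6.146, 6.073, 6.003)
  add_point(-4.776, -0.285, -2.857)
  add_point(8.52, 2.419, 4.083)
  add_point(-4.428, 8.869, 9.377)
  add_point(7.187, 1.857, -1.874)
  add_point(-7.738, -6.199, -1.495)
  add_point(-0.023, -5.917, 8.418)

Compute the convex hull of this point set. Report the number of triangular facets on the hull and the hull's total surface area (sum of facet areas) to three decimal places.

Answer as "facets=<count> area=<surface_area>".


facets=26 area=935.162

15 of the 19 inputs are extreme points: [0, 2, 3, 4, 7, 8, 9, 10, 11, 12, 14, 15, 16, 17, 18].

Triangle areas on the boundary:
  f1: (p18, p10, p11) → 34.7128
  f2: (p18, p15, p11) → 66.4476
  f3: (p3, p7, p0) → 64.7372
  f4: (p12, p15, p11) → 25.7646
  f5: (p12, p0, p15) → 15.5903
  f6: (p14, p18, p10) → 61.9668
  f7: (p14, p18, p15) → 89.2988
  f8: (p8, p0, p15) → 81.1377
  f9: (p8, p14, p15) → 49.3787
  f10: (p4, p10, p11) → 15.7619
  f11: (p4, p3, p11) → 41.7905
  f12: (p4, p7, p10) → 13.8301
  f13: (p4, p3, p7) → 42.1734
  f14: (p17, p3, p11) → 40.5288
  f15: (p17, p3, p0) → 39.0410
  f16: (p17, p12, p11) → 56.4876
  f17: (p17, p12, p0) → 57.2654
  f18: (p9, p7, p10) → 31.9621
  f19: (p9, p14, p10) → 17.3405
  f20: (p2, p7, p0) → 25.8857
  f21: (p2, p8, p0) → 21.0152
  f22: (p16, p8, p14) → 15.7814
  f23: (p16, p2, p8) → 4.9716
  f24: (p16, p2, p7) → 5.4981
  f25: (p16, p9, p7) → 7.8415
  f26: (p16, p9, p14) → 8.9529
Σ area = 935.162

Euler: V−E+F = 15−39+26 = 2.


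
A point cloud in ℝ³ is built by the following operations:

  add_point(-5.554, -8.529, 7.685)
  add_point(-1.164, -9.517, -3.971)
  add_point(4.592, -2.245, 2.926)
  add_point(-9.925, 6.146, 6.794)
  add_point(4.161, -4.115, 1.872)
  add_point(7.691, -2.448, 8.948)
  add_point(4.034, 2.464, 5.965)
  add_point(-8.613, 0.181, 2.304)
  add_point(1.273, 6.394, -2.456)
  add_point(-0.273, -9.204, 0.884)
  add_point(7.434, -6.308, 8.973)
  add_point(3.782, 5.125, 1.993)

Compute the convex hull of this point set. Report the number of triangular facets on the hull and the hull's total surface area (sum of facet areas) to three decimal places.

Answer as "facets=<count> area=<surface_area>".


Extreme-point indices: [0, 1, 3, 4, 5, 6, 7, 8, 9, 10, 11] — 11 of 12 on the boundary.

Triangle areas on the boundary:
  f1: (p0, p5, p3) → 111.1668
  f2: (p11, p8, p3) → 37.6371
  f3: (p4, p8, p1) → 55.5595
  f4: (p4, p11, p5) → 36.6185
  f5: (p4, p11, p8) → 23.5687
  f6: (p7, p0, p3) → 37.2463
  f7: (p7, p0, p1) → 63.5783
  f8: (p7, p8, p3) → 47.7722
  f9: (p7, p8, p1) → 83.9118
  f10: (p10, p0, p5) → 24.9108
  f11: (p10, p4, p5) → 15.2160
  f12: (p10, p4, p1) → 30.9431
  f13: (p6, p5, p3) → 36.2573
  f14: (p6, p11, p3) → 34.2503
  f15: (p6, p11, p5) → 9.9472
  f16: (p9, p0, p1) → 15.8999
  f17: (p9, p10, p1) → 16.1677
  f18: (p9, p10, p0) → 49.1759
Σ area = 729.827

Euler characteristic 11−27+18 = 2 ✓

facets=18 area=729.827


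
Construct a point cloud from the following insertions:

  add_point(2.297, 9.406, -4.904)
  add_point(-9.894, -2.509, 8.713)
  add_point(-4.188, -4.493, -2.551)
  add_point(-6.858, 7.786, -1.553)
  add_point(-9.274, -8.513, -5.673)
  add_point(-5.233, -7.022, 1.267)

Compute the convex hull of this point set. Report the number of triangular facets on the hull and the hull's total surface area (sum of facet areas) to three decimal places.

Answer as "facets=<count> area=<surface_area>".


6 of the 6 inputs are extreme points: [0, 1, 2, 3, 4, 5].

Area of each hull facet:
  f1: (p2, p4, p0) → 38.1511
  f2: (p3, p0, p1) → 61.8949
  f3: (p3, p4, p1) → 107.2253
  f4: (p3, p4, p0) → 82.1109
  f5: (p5, p0, p1) → 94.2331
  f6: (p5, p2, p0) → 26.0803
  f7: (p5, p4, p1) → 35.1478
  f8: (p5, p2, p4) → 16.8057
Σ area = 461.649

Euler characteristic 6−12+8 = 2 ✓

facets=8 area=461.649


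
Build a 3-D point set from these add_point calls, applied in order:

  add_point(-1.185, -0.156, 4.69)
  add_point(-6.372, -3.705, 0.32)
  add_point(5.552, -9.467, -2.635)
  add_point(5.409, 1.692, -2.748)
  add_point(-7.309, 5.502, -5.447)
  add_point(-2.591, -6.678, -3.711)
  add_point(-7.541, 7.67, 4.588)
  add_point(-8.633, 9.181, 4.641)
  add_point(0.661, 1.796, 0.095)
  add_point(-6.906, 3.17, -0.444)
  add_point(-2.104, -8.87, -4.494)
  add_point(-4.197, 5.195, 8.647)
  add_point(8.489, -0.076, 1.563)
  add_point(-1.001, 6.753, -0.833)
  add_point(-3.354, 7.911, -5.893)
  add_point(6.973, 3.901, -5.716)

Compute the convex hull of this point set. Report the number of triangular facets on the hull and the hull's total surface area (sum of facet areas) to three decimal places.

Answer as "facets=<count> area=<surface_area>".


Points on the hull: [0, 1, 2, 4, 7, 10, 11, 12, 13, 14, 15] (11 of 16).

Facet areas (half cross-product norm):
  f1: (p11, p2, p12) → 79.9649
  f2: (p15, p11, p12) → 64.9158
  f3: (p15, p2, p12) → 45.0862
  f4: (p15, p10, p2) → 54.4667
  f5: (p15, p10, p14) → 84.4529
  f6: (p4, p14, p7) → 25.1636
  f7: (p4, p10, p14) → 34.8842
  f8: (p1, p10, p2) → 29.7088
  f9: (p1, p11, p7) → 44.3134
  f10: (p1, p4, p7) → 57.8502
  f11: (p1, p4, p10) → 43.3808
  f12: (p13, p14, p7) → 27.4258
  f13: (p13, p15, p14) → 27.8253
  f14: (p13, p11, p7) → 33.1305
  f15: (p13, p15, p11) → 36.2721
  f16: (p0, p11, p2) → 4.7626
  f17: (p0, p1, p2) → 49.9427
  f18: (p0, p1, p11) → 25.9813
Σ area = 769.528

Check V−E+F: 11 − 27 + 18 = 2.

facets=18 area=769.528


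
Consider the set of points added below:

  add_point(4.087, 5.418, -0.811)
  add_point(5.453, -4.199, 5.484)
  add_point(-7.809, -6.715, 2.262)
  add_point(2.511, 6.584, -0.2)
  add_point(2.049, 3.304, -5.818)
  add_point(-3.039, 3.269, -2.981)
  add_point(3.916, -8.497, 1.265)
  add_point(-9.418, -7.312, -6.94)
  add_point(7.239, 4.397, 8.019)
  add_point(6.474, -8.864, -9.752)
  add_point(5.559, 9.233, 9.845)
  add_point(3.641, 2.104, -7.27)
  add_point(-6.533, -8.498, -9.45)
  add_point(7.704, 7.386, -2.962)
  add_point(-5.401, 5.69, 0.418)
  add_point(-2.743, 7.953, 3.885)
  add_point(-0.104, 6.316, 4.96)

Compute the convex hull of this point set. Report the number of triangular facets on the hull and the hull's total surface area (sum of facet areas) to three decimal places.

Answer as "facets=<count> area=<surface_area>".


Points on the hull: [1, 2, 4, 5, 6, 7, 8, 9, 10, 11, 12, 13, 14, 15] (14 of 17).

Per-facet area ½‖(b−a)×(c−a)‖:
  f1: (p11, p9, p13) → 36.0756
  f2: (p2, p14, p7) → 59.7020
  f3: (p8, p9, p13) → 99.7359
  f4: (p8, p10, p13) → 30.7900
  f5: (p12, p11, p9) → 72.5445
  f6: (p12, p6, p9) → 71.3156
  f7: (p12, p2, p7) → 16.1040
  f8: (p12, p2, p6) → 69.3209
  f9: (p15, p10, p13) → 60.2963
  f10: (p15, p14, p13) → 30.7283
  f11: (p15, p2, p10) → 72.2058
  f12: (p15, p2, p14) → 28.1031
  f13: (p4, p11, p13) → 9.2937
  f14: (p4, p14, p13) → 36.9865
  f15: (p4, p12, p11) → 18.3177
  f16: (p1, p6, p9) → 27.3869
  f17: (p1, p8, p9) → 61.9995
  f18: (p1, p2, p6) → 36.8598
  f19: (p1, p2, p10) → 94.8504
  f20: (p1, p8, p10) → 12.2574
  f21: (p5, p12, p7) → 25.8918
  f22: (p5, p4, p12) → 40.4153
  f23: (p5, p14, p7) → 28.6969
  f24: (p5, p4, p14) → 8.8715
Σ area = 1048.749

Euler: V−E+F = 14−36+24 = 2.

facets=24 area=1048.749


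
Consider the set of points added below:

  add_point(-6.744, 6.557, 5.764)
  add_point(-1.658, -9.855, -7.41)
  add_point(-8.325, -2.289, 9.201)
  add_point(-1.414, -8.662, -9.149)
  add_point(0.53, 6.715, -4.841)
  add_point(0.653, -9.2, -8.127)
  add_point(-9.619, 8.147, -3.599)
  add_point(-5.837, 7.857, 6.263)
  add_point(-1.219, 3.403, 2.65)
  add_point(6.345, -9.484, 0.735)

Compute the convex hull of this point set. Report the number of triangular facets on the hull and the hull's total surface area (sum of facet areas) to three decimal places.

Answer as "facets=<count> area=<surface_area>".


facets=16 area=798.635

Extreme-point indices: [0, 1, 2, 3, 4, 5, 6, 7, 8, 9] — 10 of 10 on the boundary.

Per-facet area ½‖(b−a)×(c−a)‖:
  f1: (p2, p1, p6) → 148.3190
  f2: (p2, p1, p9) → 102.6001
  f3: (p7, p2, p9) → 99.6812
  f4: (p4, p7, p6) → 52.9058
  f5: (p0, p2, p6) → 42.9386
  f6: (p0, p7, p6) → 7.8220
  f7: (p0, p7, p2) → 5.6958
  f8: (p5, p1, p9) → 12.7852
  f9: (p5, p4, p9) → 84.7758
  f10: (p8, p7, p9) → 24.7733
  f11: (p8, p4, p9) → 62.6324
  f12: (p8, p4, p7) → 29.1001
  f13: (p3, p1, p6) → 20.2798
  f14: (p3, p5, p1) → 2.3239
  f15: (p3, p4, p6) → 82.9570
  f16: (p3, p5, p4) → 19.0451
Σ area = 798.635

Euler: V−E+F = 10−24+16 = 2.


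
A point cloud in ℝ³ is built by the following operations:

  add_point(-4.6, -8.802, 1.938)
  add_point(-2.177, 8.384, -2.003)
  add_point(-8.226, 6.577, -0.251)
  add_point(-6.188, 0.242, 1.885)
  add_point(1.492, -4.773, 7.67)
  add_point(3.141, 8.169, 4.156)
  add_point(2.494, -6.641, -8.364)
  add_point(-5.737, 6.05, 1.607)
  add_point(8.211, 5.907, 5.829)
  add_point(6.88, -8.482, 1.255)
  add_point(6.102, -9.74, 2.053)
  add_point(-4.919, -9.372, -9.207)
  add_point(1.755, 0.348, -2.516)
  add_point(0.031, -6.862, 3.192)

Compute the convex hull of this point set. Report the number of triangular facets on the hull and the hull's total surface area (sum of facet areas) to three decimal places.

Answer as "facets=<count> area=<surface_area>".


Points on the hull: [0, 1, 2, 3, 4, 5, 6, 7, 8, 9, 10, 11] (12 of 14).

Per-facet area ½‖(b−a)×(c−a)‖:
  f1: (p1, p11, p2) → 60.7949
  f2: (p0, p11, p2) → 88.6463
  f3: (p6, p1, p8) → 110.9352
  f4: (p6, p1, p11) → 67.1611
  f5: (p6, p9, p8) → 80.4821
  f6: (p5, p1, p8) → 14.1638
  f7: (p5, p4, p8) → 36.8102
  f8: (p5, p7, p4) → 61.8451
  f9: (p5, p1, p2) → 24.5137
  f10: (p5, p7, p2) → 7.5826
  f11: (p3, p0, p2) → 10.5023
  f12: (p3, p0, p4) → 40.5222
  f13: (p3, p7, p2) → 9.1044
  f14: (p3, p7, p4) → 28.5316
  f15: (p10, p0, p4) → 39.0395
  f16: (p10, p4, p8) → 55.8107
  f17: (p10, p9, p8) → 10.1129
  f18: (p10, p0, p11) → 59.9356
  f19: (p10, p6, p11) → 43.4310
  f20: (p10, p6, p9) → 8.3960
Σ area = 858.321

Euler characteristic 12−30+20 = 2 ✓

facets=20 area=858.321


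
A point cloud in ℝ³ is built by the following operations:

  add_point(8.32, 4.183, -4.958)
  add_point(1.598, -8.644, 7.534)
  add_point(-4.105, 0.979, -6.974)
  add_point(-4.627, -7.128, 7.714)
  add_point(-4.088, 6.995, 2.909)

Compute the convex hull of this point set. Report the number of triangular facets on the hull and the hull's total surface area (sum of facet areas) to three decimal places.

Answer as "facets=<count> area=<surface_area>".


5 of the 5 inputs are extreme points: [0, 1, 2, 3, 4].

Triangle areas on the boundary:
  f1: (p2, p4, p3) → 84.2990
  f2: (p2, p4, p0) → 72.5111
  f3: (p1, p4, p3) → 47.0610
  f4: (p1, p4, p0) → 123.1256
  f5: (p1, p2, p3) → 53.6960
  f6: (p1, p2, p0) → 113.8217
Σ area = 494.514

Euler: V−E+F = 5−9+6 = 2.

facets=6 area=494.514
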